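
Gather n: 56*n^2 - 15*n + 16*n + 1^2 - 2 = 56*n^2 + n - 1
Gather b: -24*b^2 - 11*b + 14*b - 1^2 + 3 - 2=-24*b^2 + 3*b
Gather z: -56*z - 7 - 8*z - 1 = -64*z - 8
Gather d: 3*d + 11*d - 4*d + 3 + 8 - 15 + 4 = 10*d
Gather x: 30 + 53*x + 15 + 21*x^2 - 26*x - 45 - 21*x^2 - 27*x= 0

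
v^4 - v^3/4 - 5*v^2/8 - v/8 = v*(v - 1)*(v + 1/4)*(v + 1/2)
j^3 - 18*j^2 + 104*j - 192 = (j - 8)*(j - 6)*(j - 4)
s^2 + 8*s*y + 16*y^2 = (s + 4*y)^2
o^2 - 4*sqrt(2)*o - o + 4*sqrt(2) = (o - 1)*(o - 4*sqrt(2))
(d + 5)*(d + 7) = d^2 + 12*d + 35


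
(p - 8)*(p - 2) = p^2 - 10*p + 16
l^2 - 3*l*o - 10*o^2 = (l - 5*o)*(l + 2*o)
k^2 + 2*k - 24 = (k - 4)*(k + 6)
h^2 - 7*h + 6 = (h - 6)*(h - 1)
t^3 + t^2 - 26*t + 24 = (t - 4)*(t - 1)*(t + 6)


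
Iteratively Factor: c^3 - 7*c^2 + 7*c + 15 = (c - 3)*(c^2 - 4*c - 5) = (c - 3)*(c + 1)*(c - 5)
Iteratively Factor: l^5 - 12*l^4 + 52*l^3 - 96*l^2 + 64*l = (l - 4)*(l^4 - 8*l^3 + 20*l^2 - 16*l) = (l - 4)*(l - 2)*(l^3 - 6*l^2 + 8*l) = (l - 4)^2*(l - 2)*(l^2 - 2*l) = (l - 4)^2*(l - 2)^2*(l)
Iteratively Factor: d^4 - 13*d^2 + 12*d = (d - 1)*(d^3 + d^2 - 12*d) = d*(d - 1)*(d^2 + d - 12) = d*(d - 3)*(d - 1)*(d + 4)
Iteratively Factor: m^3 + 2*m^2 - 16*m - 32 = (m + 4)*(m^2 - 2*m - 8) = (m - 4)*(m + 4)*(m + 2)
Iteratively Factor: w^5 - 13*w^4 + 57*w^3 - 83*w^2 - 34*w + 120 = (w - 2)*(w^4 - 11*w^3 + 35*w^2 - 13*w - 60) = (w - 5)*(w - 2)*(w^3 - 6*w^2 + 5*w + 12) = (w - 5)*(w - 2)*(w + 1)*(w^2 - 7*w + 12) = (w - 5)*(w - 4)*(w - 2)*(w + 1)*(w - 3)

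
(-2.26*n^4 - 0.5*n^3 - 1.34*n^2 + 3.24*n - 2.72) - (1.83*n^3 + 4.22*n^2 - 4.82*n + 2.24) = -2.26*n^4 - 2.33*n^3 - 5.56*n^2 + 8.06*n - 4.96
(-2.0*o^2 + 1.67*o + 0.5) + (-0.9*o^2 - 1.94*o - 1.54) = -2.9*o^2 - 0.27*o - 1.04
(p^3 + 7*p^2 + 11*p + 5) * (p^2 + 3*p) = p^5 + 10*p^4 + 32*p^3 + 38*p^2 + 15*p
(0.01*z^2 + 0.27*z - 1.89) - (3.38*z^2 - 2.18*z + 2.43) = -3.37*z^2 + 2.45*z - 4.32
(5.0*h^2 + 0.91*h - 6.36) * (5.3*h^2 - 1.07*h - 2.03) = 26.5*h^4 - 0.527*h^3 - 44.8317*h^2 + 4.9579*h + 12.9108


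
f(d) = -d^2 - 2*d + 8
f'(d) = -2*d - 2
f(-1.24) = 8.94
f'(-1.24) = 0.48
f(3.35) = -9.92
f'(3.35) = -8.70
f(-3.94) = 0.36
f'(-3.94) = 5.88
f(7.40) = -61.56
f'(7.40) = -16.80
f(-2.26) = 7.41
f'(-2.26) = 2.52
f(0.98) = 5.08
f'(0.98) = -3.96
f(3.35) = -9.92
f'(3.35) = -8.70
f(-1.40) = 8.84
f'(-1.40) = 0.80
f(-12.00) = -112.00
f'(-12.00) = 22.00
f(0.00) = 8.00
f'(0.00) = -2.00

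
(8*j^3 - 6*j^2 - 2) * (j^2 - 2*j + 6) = 8*j^5 - 22*j^4 + 60*j^3 - 38*j^2 + 4*j - 12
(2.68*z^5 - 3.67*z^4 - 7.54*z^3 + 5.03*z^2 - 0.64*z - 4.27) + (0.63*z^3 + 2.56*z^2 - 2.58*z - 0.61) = 2.68*z^5 - 3.67*z^4 - 6.91*z^3 + 7.59*z^2 - 3.22*z - 4.88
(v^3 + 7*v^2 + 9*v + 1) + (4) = v^3 + 7*v^2 + 9*v + 5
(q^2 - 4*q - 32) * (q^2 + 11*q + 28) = q^4 + 7*q^3 - 48*q^2 - 464*q - 896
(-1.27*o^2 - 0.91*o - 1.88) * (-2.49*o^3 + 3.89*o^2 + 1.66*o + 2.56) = 3.1623*o^5 - 2.6744*o^4 - 0.9669*o^3 - 12.075*o^2 - 5.4504*o - 4.8128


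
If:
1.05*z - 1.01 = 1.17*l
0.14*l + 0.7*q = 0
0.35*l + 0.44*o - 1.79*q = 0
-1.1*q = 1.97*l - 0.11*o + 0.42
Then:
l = -0.22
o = 0.35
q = 0.04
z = 0.72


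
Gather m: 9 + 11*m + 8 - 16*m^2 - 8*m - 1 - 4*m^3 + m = -4*m^3 - 16*m^2 + 4*m + 16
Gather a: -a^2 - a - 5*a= -a^2 - 6*a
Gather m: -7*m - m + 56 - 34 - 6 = 16 - 8*m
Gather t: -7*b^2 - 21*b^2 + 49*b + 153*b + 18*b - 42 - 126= -28*b^2 + 220*b - 168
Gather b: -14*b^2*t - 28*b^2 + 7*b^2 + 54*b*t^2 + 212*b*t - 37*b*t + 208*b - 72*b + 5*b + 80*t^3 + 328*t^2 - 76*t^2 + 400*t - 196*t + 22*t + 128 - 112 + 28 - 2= b^2*(-14*t - 21) + b*(54*t^2 + 175*t + 141) + 80*t^3 + 252*t^2 + 226*t + 42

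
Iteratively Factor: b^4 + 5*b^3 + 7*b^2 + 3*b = (b + 1)*(b^3 + 4*b^2 + 3*b) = (b + 1)^2*(b^2 + 3*b) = b*(b + 1)^2*(b + 3)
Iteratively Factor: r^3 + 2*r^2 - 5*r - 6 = (r - 2)*(r^2 + 4*r + 3) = (r - 2)*(r + 1)*(r + 3)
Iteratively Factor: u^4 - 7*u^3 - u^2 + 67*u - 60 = (u + 3)*(u^3 - 10*u^2 + 29*u - 20) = (u - 5)*(u + 3)*(u^2 - 5*u + 4) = (u - 5)*(u - 4)*(u + 3)*(u - 1)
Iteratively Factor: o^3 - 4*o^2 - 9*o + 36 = (o - 3)*(o^2 - o - 12) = (o - 3)*(o + 3)*(o - 4)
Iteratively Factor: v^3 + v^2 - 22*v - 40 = (v + 2)*(v^2 - v - 20) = (v - 5)*(v + 2)*(v + 4)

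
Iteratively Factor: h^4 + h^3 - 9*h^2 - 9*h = (h - 3)*(h^3 + 4*h^2 + 3*h) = h*(h - 3)*(h^2 + 4*h + 3) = h*(h - 3)*(h + 3)*(h + 1)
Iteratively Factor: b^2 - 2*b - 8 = (b + 2)*(b - 4)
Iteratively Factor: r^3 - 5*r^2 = (r - 5)*(r^2) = r*(r - 5)*(r)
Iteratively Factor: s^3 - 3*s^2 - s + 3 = (s - 1)*(s^2 - 2*s - 3) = (s - 3)*(s - 1)*(s + 1)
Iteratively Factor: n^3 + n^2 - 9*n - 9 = (n + 3)*(n^2 - 2*n - 3) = (n - 3)*(n + 3)*(n + 1)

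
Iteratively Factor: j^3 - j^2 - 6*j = (j + 2)*(j^2 - 3*j) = j*(j + 2)*(j - 3)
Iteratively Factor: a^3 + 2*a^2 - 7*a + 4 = (a - 1)*(a^2 + 3*a - 4) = (a - 1)^2*(a + 4)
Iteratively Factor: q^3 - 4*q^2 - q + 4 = (q + 1)*(q^2 - 5*q + 4) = (q - 4)*(q + 1)*(q - 1)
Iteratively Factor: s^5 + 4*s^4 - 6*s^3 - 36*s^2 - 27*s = (s)*(s^4 + 4*s^3 - 6*s^2 - 36*s - 27) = s*(s + 3)*(s^3 + s^2 - 9*s - 9) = s*(s + 3)^2*(s^2 - 2*s - 3) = s*(s - 3)*(s + 3)^2*(s + 1)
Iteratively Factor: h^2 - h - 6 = (h - 3)*(h + 2)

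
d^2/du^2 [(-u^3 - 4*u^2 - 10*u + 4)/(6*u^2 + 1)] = 2*(-354*u^3 + 504*u^2 + 177*u - 28)/(216*u^6 + 108*u^4 + 18*u^2 + 1)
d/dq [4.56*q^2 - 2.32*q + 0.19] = 9.12*q - 2.32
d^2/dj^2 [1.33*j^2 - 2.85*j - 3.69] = 2.66000000000000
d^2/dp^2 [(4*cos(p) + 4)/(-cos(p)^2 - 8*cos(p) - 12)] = 4*(9*(1 - cos(2*p))^2*cos(p)/4 - (1 - cos(2*p))^2 + 34*cos(p) - 47*cos(2*p) - 21*cos(3*p)/2 - cos(5*p)/2 + 45)/((cos(p) + 2)^3*(cos(p) + 6)^3)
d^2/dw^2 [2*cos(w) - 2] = -2*cos(w)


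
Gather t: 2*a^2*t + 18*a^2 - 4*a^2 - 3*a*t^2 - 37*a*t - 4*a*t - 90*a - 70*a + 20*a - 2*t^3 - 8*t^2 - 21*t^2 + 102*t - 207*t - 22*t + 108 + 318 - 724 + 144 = 14*a^2 - 140*a - 2*t^3 + t^2*(-3*a - 29) + t*(2*a^2 - 41*a - 127) - 154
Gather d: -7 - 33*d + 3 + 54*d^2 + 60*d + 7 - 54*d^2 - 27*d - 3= 0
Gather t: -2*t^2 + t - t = -2*t^2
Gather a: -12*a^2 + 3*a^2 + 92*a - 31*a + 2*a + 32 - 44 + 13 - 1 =-9*a^2 + 63*a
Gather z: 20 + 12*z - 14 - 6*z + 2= 6*z + 8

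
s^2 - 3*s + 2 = (s - 2)*(s - 1)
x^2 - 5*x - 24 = (x - 8)*(x + 3)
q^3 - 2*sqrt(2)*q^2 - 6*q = q*(q - 3*sqrt(2))*(q + sqrt(2))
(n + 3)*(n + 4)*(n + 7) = n^3 + 14*n^2 + 61*n + 84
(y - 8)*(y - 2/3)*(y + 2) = y^3 - 20*y^2/3 - 12*y + 32/3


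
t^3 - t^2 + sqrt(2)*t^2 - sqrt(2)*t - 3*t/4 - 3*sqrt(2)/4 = (t - 3/2)*(t + 1/2)*(t + sqrt(2))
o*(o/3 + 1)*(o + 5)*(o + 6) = o^4/3 + 14*o^3/3 + 21*o^2 + 30*o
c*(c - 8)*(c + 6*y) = c^3 + 6*c^2*y - 8*c^2 - 48*c*y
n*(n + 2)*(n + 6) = n^3 + 8*n^2 + 12*n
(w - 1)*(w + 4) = w^2 + 3*w - 4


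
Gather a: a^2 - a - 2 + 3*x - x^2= a^2 - a - x^2 + 3*x - 2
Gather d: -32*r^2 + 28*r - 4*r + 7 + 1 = -32*r^2 + 24*r + 8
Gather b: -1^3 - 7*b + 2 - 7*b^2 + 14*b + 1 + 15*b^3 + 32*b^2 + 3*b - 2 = 15*b^3 + 25*b^2 + 10*b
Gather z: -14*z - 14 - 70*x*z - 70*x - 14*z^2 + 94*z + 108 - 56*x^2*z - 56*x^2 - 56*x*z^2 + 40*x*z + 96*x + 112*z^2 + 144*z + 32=-56*x^2 + 26*x + z^2*(98 - 56*x) + z*(-56*x^2 - 30*x + 224) + 126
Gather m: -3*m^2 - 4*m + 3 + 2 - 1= -3*m^2 - 4*m + 4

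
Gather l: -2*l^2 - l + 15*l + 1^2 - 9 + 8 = -2*l^2 + 14*l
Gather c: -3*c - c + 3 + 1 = 4 - 4*c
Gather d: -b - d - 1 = -b - d - 1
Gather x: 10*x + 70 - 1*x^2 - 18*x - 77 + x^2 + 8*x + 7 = 0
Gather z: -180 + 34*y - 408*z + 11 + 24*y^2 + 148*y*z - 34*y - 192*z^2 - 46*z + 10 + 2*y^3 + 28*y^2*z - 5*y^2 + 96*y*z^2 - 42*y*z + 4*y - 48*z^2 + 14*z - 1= 2*y^3 + 19*y^2 + 4*y + z^2*(96*y - 240) + z*(28*y^2 + 106*y - 440) - 160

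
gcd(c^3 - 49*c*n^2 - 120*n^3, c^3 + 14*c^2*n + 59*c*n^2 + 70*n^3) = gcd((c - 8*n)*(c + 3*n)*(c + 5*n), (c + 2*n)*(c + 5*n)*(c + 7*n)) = c + 5*n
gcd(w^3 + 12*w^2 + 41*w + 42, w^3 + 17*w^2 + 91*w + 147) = w^2 + 10*w + 21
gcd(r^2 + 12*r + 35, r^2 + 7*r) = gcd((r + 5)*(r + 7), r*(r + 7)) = r + 7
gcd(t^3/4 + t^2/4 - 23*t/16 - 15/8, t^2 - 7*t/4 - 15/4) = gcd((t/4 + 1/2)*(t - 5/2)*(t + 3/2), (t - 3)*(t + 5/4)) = 1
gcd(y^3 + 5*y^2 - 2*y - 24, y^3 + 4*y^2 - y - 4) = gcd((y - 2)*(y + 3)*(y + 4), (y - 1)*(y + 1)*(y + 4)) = y + 4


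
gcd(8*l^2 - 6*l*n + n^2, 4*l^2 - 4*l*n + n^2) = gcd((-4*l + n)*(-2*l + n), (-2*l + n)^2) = 2*l - n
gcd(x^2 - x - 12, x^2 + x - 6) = x + 3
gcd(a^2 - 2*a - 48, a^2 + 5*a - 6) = a + 6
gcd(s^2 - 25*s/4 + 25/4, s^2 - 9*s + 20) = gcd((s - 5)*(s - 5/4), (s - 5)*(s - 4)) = s - 5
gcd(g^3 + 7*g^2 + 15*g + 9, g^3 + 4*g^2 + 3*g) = g^2 + 4*g + 3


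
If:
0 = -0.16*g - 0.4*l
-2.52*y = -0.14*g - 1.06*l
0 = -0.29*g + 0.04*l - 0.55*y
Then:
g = 0.00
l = 0.00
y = 0.00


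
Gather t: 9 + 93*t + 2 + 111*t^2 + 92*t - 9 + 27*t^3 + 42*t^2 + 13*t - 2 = 27*t^3 + 153*t^2 + 198*t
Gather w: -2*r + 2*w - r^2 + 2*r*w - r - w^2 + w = -r^2 - 3*r - w^2 + w*(2*r + 3)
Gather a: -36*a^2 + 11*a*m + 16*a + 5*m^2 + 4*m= -36*a^2 + a*(11*m + 16) + 5*m^2 + 4*m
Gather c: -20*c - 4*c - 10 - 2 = -24*c - 12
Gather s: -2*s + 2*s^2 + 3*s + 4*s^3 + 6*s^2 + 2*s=4*s^3 + 8*s^2 + 3*s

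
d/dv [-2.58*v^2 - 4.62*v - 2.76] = -5.16*v - 4.62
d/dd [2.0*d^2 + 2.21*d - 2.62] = 4.0*d + 2.21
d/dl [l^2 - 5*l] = 2*l - 5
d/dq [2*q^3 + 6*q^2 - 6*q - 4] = 6*q^2 + 12*q - 6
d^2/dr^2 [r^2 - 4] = 2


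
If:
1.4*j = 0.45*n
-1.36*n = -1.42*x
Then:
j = 0.335609243697479*x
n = 1.04411764705882*x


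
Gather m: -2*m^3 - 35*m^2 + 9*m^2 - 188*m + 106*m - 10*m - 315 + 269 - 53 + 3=-2*m^3 - 26*m^2 - 92*m - 96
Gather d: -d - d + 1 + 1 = 2 - 2*d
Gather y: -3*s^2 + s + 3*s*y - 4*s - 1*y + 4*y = -3*s^2 - 3*s + y*(3*s + 3)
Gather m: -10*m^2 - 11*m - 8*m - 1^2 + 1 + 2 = -10*m^2 - 19*m + 2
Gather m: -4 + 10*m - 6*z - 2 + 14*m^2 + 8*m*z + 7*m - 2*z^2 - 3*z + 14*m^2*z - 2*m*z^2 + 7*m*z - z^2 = m^2*(14*z + 14) + m*(-2*z^2 + 15*z + 17) - 3*z^2 - 9*z - 6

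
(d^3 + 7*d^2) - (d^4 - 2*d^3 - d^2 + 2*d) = -d^4 + 3*d^3 + 8*d^2 - 2*d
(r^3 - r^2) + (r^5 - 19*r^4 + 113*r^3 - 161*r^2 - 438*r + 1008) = r^5 - 19*r^4 + 114*r^3 - 162*r^2 - 438*r + 1008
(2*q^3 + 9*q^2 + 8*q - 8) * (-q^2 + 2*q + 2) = -2*q^5 - 5*q^4 + 14*q^3 + 42*q^2 - 16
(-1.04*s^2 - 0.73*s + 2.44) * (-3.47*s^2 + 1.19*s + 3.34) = 3.6088*s^4 + 1.2955*s^3 - 12.8091*s^2 + 0.4654*s + 8.1496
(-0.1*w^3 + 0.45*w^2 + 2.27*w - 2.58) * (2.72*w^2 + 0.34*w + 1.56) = -0.272*w^5 + 1.19*w^4 + 6.1714*w^3 - 5.5438*w^2 + 2.664*w - 4.0248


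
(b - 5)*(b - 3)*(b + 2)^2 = b^4 - 4*b^3 - 13*b^2 + 28*b + 60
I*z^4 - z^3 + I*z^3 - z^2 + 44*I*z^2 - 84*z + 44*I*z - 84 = (z - 7*I)*(z + 2*I)*(z + 6*I)*(I*z + I)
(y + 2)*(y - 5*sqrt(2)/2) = y^2 - 5*sqrt(2)*y/2 + 2*y - 5*sqrt(2)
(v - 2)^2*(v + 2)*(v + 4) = v^4 + 2*v^3 - 12*v^2 - 8*v + 32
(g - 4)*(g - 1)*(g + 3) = g^3 - 2*g^2 - 11*g + 12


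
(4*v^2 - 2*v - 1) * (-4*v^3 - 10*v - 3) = -16*v^5 + 8*v^4 - 36*v^3 + 8*v^2 + 16*v + 3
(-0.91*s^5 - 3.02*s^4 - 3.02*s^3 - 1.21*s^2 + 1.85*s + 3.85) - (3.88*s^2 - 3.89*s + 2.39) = -0.91*s^5 - 3.02*s^4 - 3.02*s^3 - 5.09*s^2 + 5.74*s + 1.46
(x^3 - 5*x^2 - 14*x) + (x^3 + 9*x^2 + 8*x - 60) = 2*x^3 + 4*x^2 - 6*x - 60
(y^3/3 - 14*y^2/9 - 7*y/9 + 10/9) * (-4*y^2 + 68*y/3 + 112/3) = -4*y^5/3 + 124*y^4/9 - 532*y^3/27 - 2164*y^2/27 - 104*y/27 + 1120/27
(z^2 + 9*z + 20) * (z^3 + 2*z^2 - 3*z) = z^5 + 11*z^4 + 35*z^3 + 13*z^2 - 60*z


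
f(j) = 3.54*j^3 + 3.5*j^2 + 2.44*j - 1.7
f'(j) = 10.62*j^2 + 7.0*j + 2.44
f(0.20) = -1.04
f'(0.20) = 4.26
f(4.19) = 330.37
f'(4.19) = 218.22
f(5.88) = 853.33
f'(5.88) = 410.78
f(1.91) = 40.40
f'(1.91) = 54.55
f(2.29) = 64.75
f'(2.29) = 74.16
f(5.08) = 565.10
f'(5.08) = 312.06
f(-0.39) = -2.33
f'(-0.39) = 1.33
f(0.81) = 4.45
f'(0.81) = 15.08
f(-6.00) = -654.98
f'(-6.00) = 342.76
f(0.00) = -1.70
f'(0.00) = 2.44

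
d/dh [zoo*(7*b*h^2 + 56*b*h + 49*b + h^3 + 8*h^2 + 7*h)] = zoo*(b*h + b + h^2 + h + 1)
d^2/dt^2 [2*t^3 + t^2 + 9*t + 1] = 12*t + 2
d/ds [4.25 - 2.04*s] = -2.04000000000000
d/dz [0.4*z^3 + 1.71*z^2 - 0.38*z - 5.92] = 1.2*z^2 + 3.42*z - 0.38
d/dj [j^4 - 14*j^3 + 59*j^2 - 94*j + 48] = 4*j^3 - 42*j^2 + 118*j - 94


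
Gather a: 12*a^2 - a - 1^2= 12*a^2 - a - 1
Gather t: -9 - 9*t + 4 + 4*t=-5*t - 5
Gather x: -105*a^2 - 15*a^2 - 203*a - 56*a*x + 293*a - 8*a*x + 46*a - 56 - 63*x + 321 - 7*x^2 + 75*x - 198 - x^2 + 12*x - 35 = -120*a^2 + 136*a - 8*x^2 + x*(24 - 64*a) + 32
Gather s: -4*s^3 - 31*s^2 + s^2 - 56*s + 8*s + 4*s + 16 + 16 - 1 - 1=-4*s^3 - 30*s^2 - 44*s + 30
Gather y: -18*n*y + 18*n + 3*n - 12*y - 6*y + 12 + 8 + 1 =21*n + y*(-18*n - 18) + 21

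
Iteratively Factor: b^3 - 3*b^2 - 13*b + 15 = (b + 3)*(b^2 - 6*b + 5) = (b - 1)*(b + 3)*(b - 5)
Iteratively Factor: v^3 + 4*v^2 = (v + 4)*(v^2) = v*(v + 4)*(v)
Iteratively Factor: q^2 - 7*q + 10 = (q - 5)*(q - 2)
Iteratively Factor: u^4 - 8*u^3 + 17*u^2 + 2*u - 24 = (u - 3)*(u^3 - 5*u^2 + 2*u + 8) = (u - 3)*(u + 1)*(u^2 - 6*u + 8) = (u - 3)*(u - 2)*(u + 1)*(u - 4)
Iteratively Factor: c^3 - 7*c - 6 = (c - 3)*(c^2 + 3*c + 2) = (c - 3)*(c + 2)*(c + 1)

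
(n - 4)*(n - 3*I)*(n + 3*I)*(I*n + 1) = I*n^4 + n^3 - 4*I*n^3 - 4*n^2 + 9*I*n^2 + 9*n - 36*I*n - 36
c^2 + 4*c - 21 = (c - 3)*(c + 7)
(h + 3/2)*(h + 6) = h^2 + 15*h/2 + 9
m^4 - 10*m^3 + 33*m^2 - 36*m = m*(m - 4)*(m - 3)^2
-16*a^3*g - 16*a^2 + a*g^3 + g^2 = (-4*a + g)*(4*a + g)*(a*g + 1)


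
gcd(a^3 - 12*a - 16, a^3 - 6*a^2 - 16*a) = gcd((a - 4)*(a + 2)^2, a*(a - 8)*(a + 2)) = a + 2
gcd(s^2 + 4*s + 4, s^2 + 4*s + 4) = s^2 + 4*s + 4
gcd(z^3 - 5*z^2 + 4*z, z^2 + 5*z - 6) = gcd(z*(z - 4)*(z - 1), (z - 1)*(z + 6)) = z - 1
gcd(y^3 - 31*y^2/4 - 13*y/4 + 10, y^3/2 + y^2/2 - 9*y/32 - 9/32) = 1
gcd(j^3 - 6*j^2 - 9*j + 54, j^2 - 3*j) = j - 3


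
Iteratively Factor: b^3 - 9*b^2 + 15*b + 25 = (b - 5)*(b^2 - 4*b - 5) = (b - 5)*(b + 1)*(b - 5)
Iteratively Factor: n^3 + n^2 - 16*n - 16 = (n + 4)*(n^2 - 3*n - 4) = (n - 4)*(n + 4)*(n + 1)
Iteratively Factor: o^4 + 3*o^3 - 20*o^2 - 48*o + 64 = (o + 4)*(o^3 - o^2 - 16*o + 16) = (o + 4)^2*(o^2 - 5*o + 4) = (o - 4)*(o + 4)^2*(o - 1)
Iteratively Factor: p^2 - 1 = (p - 1)*(p + 1)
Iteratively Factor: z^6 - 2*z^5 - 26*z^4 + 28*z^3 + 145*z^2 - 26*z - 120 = (z - 3)*(z^5 + z^4 - 23*z^3 - 41*z^2 + 22*z + 40) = (z - 5)*(z - 3)*(z^4 + 6*z^3 + 7*z^2 - 6*z - 8) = (z - 5)*(z - 3)*(z + 1)*(z^3 + 5*z^2 + 2*z - 8) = (z - 5)*(z - 3)*(z + 1)*(z + 4)*(z^2 + z - 2) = (z - 5)*(z - 3)*(z - 1)*(z + 1)*(z + 4)*(z + 2)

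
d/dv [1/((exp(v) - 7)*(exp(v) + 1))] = 2*(3 - exp(v))*exp(v)/(exp(4*v) - 12*exp(3*v) + 22*exp(2*v) + 84*exp(v) + 49)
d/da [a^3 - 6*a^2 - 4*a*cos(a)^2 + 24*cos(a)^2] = 3*a^2 + 4*a*sin(2*a) - 12*a - 24*sin(2*a) - 4*cos(a)^2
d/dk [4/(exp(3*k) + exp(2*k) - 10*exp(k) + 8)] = (-12*exp(2*k) - 8*exp(k) + 40)*exp(k)/(exp(3*k) + exp(2*k) - 10*exp(k) + 8)^2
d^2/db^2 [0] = 0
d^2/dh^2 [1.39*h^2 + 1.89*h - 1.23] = 2.78000000000000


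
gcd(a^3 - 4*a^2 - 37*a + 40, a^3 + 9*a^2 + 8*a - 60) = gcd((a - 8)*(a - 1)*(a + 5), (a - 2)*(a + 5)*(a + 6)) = a + 5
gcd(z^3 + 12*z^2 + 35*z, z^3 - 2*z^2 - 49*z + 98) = z + 7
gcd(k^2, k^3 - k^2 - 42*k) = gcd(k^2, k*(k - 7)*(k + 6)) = k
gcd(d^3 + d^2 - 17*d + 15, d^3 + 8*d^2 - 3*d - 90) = d^2 + 2*d - 15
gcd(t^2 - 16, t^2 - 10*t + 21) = 1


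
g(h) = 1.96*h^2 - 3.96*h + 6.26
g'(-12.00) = -51.00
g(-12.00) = 336.02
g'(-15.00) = -62.76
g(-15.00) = 506.66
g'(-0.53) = -6.04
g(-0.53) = 8.91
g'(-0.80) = -7.10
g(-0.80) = 10.68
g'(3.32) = 9.05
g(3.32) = 14.72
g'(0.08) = -3.65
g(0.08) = 5.96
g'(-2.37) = -13.25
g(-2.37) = 26.65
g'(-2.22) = -12.66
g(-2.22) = 24.71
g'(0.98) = -0.12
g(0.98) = 4.26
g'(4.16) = 12.35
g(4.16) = 23.71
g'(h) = 3.92*h - 3.96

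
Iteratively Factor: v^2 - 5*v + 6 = (v - 3)*(v - 2)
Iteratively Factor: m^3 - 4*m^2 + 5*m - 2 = (m - 1)*(m^2 - 3*m + 2) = (m - 2)*(m - 1)*(m - 1)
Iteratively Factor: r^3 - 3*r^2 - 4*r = (r + 1)*(r^2 - 4*r) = (r - 4)*(r + 1)*(r)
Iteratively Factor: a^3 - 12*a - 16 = (a + 2)*(a^2 - 2*a - 8) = (a - 4)*(a + 2)*(a + 2)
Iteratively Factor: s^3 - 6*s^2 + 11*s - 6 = (s - 2)*(s^2 - 4*s + 3) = (s - 3)*(s - 2)*(s - 1)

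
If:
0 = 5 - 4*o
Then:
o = 5/4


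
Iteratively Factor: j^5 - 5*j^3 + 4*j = (j)*(j^4 - 5*j^2 + 4) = j*(j + 2)*(j^3 - 2*j^2 - j + 2) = j*(j - 1)*(j + 2)*(j^2 - j - 2) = j*(j - 2)*(j - 1)*(j + 2)*(j + 1)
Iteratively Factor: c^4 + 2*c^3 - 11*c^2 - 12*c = (c - 3)*(c^3 + 5*c^2 + 4*c) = c*(c - 3)*(c^2 + 5*c + 4) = c*(c - 3)*(c + 1)*(c + 4)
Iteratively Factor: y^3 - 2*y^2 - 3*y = (y - 3)*(y^2 + y) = (y - 3)*(y + 1)*(y)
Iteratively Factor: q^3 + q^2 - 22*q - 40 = (q + 4)*(q^2 - 3*q - 10) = (q + 2)*(q + 4)*(q - 5)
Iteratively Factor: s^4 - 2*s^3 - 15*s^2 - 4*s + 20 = (s + 2)*(s^3 - 4*s^2 - 7*s + 10) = (s - 5)*(s + 2)*(s^2 + s - 2) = (s - 5)*(s - 1)*(s + 2)*(s + 2)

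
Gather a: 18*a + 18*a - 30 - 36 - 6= 36*a - 72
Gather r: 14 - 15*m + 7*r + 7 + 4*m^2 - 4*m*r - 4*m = 4*m^2 - 19*m + r*(7 - 4*m) + 21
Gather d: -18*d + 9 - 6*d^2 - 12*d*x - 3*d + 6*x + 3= -6*d^2 + d*(-12*x - 21) + 6*x + 12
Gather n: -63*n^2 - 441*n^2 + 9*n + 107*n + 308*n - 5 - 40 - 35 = -504*n^2 + 424*n - 80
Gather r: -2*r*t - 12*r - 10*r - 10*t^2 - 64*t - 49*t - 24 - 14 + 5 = r*(-2*t - 22) - 10*t^2 - 113*t - 33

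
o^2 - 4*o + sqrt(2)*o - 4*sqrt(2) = (o - 4)*(o + sqrt(2))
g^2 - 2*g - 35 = (g - 7)*(g + 5)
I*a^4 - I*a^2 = a^2*(a - 1)*(I*a + I)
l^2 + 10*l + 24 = (l + 4)*(l + 6)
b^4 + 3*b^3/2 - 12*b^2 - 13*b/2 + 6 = (b - 3)*(b - 1/2)*(b + 1)*(b + 4)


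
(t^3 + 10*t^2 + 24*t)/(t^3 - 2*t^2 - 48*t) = (t + 4)/(t - 8)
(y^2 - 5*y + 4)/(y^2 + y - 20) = (y - 1)/(y + 5)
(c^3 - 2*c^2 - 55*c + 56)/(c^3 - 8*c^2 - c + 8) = (c + 7)/(c + 1)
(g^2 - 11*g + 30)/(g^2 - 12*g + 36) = (g - 5)/(g - 6)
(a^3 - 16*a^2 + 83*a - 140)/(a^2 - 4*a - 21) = (a^2 - 9*a + 20)/(a + 3)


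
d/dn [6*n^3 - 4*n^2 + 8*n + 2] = 18*n^2 - 8*n + 8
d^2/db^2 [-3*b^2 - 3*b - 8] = -6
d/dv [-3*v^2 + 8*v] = 8 - 6*v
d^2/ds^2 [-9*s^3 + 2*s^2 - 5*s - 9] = 4 - 54*s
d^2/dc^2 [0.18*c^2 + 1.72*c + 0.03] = 0.360000000000000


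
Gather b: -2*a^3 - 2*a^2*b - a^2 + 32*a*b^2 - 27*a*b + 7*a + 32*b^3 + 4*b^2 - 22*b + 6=-2*a^3 - a^2 + 7*a + 32*b^3 + b^2*(32*a + 4) + b*(-2*a^2 - 27*a - 22) + 6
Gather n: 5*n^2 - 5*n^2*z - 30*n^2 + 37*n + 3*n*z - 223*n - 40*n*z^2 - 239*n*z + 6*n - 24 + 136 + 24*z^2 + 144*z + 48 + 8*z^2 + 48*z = n^2*(-5*z - 25) + n*(-40*z^2 - 236*z - 180) + 32*z^2 + 192*z + 160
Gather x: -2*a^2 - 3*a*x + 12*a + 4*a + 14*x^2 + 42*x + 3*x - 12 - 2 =-2*a^2 + 16*a + 14*x^2 + x*(45 - 3*a) - 14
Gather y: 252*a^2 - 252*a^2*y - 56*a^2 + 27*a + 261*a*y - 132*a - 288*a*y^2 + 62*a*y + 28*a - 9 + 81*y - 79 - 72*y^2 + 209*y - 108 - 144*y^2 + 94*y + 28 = 196*a^2 - 77*a + y^2*(-288*a - 216) + y*(-252*a^2 + 323*a + 384) - 168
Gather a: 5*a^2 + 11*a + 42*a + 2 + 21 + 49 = 5*a^2 + 53*a + 72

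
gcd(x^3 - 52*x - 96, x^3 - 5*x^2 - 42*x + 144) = x^2 - 2*x - 48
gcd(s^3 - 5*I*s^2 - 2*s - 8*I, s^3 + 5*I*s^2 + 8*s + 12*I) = s^2 - I*s + 2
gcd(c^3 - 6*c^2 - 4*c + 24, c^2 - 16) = 1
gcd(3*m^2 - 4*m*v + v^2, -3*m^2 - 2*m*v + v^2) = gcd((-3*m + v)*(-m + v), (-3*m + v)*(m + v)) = -3*m + v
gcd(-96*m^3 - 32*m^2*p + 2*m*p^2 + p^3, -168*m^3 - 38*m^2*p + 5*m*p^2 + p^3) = -24*m^2 - 2*m*p + p^2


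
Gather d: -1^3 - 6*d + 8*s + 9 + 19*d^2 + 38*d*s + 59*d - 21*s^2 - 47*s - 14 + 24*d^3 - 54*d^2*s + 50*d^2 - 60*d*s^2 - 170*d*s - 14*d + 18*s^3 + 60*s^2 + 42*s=24*d^3 + d^2*(69 - 54*s) + d*(-60*s^2 - 132*s + 39) + 18*s^3 + 39*s^2 + 3*s - 6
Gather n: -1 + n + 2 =n + 1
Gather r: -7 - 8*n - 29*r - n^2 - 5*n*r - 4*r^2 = -n^2 - 8*n - 4*r^2 + r*(-5*n - 29) - 7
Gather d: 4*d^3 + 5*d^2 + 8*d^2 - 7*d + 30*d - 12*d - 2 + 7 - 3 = 4*d^3 + 13*d^2 + 11*d + 2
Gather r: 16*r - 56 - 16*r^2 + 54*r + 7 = -16*r^2 + 70*r - 49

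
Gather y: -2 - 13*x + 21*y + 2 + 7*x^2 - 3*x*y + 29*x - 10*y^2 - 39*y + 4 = 7*x^2 + 16*x - 10*y^2 + y*(-3*x - 18) + 4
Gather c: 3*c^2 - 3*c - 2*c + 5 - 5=3*c^2 - 5*c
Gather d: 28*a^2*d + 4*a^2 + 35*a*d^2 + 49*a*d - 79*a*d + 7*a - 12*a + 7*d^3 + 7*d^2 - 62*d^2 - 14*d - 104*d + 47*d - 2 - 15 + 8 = 4*a^2 - 5*a + 7*d^3 + d^2*(35*a - 55) + d*(28*a^2 - 30*a - 71) - 9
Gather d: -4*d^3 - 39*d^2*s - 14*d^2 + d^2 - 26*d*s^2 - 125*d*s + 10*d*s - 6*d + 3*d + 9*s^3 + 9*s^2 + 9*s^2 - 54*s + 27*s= -4*d^3 + d^2*(-39*s - 13) + d*(-26*s^2 - 115*s - 3) + 9*s^3 + 18*s^2 - 27*s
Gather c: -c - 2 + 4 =2 - c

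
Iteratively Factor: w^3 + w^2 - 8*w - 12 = (w + 2)*(w^2 - w - 6) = (w - 3)*(w + 2)*(w + 2)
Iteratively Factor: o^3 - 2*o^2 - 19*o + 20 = (o + 4)*(o^2 - 6*o + 5) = (o - 5)*(o + 4)*(o - 1)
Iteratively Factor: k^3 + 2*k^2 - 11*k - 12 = (k - 3)*(k^2 + 5*k + 4) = (k - 3)*(k + 4)*(k + 1)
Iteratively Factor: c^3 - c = (c + 1)*(c^2 - c) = c*(c + 1)*(c - 1)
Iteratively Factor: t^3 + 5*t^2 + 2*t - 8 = (t + 2)*(t^2 + 3*t - 4) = (t - 1)*(t + 2)*(t + 4)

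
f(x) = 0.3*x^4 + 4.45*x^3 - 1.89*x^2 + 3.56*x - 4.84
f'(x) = 1.2*x^3 + 13.35*x^2 - 3.78*x + 3.56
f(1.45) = 11.24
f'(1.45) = 29.81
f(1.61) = 16.58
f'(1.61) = 37.09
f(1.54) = 14.10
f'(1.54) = 33.78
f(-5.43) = -531.55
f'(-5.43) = 225.59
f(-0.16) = -5.48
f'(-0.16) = 4.50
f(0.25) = -4.00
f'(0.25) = 3.47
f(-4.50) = -341.62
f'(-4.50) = 181.56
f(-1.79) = -39.71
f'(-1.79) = 46.22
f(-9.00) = -1465.72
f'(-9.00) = 244.13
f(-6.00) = -666.64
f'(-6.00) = 247.64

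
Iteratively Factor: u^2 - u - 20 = (u + 4)*(u - 5)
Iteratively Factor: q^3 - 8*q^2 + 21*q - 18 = (q - 2)*(q^2 - 6*q + 9) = (q - 3)*(q - 2)*(q - 3)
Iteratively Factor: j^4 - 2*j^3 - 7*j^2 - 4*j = (j + 1)*(j^3 - 3*j^2 - 4*j) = (j + 1)^2*(j^2 - 4*j) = (j - 4)*(j + 1)^2*(j)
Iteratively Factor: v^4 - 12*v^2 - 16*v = (v - 4)*(v^3 + 4*v^2 + 4*v) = (v - 4)*(v + 2)*(v^2 + 2*v) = v*(v - 4)*(v + 2)*(v + 2)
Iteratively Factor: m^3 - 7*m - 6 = (m + 1)*(m^2 - m - 6) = (m + 1)*(m + 2)*(m - 3)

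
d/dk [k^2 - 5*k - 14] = 2*k - 5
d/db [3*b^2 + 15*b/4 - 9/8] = 6*b + 15/4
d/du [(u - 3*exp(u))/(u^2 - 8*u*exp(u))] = (5*u^2*exp(u) - u^2 + 6*u*exp(u) - 24*exp(2*u))/(u^2*(u^2 - 16*u*exp(u) + 64*exp(2*u)))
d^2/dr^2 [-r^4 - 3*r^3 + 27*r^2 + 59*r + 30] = -12*r^2 - 18*r + 54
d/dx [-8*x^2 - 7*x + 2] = -16*x - 7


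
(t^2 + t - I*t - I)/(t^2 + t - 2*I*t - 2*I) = (t - I)/(t - 2*I)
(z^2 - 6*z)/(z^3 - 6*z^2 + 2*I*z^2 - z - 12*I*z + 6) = z/(z^2 + 2*I*z - 1)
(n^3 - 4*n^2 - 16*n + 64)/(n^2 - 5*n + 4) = (n^2 - 16)/(n - 1)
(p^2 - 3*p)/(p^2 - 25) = p*(p - 3)/(p^2 - 25)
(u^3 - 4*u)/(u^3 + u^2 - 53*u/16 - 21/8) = 16*u*(u - 2)/(16*u^2 - 16*u - 21)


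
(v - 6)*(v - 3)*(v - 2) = v^3 - 11*v^2 + 36*v - 36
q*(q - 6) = q^2 - 6*q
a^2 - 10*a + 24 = (a - 6)*(a - 4)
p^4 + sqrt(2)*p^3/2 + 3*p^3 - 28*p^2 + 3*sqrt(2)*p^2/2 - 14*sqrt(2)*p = p*(p - 4)*(p + 7)*(p + sqrt(2)/2)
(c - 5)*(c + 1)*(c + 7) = c^3 + 3*c^2 - 33*c - 35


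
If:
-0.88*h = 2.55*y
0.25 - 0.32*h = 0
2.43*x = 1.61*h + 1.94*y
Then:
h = 0.78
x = 0.30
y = -0.27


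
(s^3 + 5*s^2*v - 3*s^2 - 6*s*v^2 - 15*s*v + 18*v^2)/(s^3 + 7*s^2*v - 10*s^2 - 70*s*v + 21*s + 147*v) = (s^2 + 5*s*v - 6*v^2)/(s^2 + 7*s*v - 7*s - 49*v)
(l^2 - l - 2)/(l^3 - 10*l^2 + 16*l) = (l + 1)/(l*(l - 8))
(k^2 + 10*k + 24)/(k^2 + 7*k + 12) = (k + 6)/(k + 3)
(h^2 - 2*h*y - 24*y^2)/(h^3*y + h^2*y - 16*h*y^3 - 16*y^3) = (-h + 6*y)/(y*(-h^2 + 4*h*y - h + 4*y))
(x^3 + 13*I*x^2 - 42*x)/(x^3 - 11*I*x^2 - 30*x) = (-x^2 - 13*I*x + 42)/(-x^2 + 11*I*x + 30)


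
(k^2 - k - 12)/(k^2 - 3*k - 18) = (k - 4)/(k - 6)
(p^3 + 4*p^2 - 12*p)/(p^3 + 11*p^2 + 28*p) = (p^2 + 4*p - 12)/(p^2 + 11*p + 28)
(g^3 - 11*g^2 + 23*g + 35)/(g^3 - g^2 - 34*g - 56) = (g^2 - 4*g - 5)/(g^2 + 6*g + 8)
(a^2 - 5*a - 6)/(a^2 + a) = (a - 6)/a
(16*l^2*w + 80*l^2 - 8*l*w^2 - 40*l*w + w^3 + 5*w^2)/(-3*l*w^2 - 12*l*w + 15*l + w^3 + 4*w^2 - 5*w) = (16*l^2 - 8*l*w + w^2)/(-3*l*w + 3*l + w^2 - w)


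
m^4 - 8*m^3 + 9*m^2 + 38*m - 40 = (m - 5)*(m - 4)*(m - 1)*(m + 2)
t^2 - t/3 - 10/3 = (t - 2)*(t + 5/3)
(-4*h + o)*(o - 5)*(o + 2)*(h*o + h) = -4*h^2*o^3 + 8*h^2*o^2 + 52*h^2*o + 40*h^2 + h*o^4 - 2*h*o^3 - 13*h*o^2 - 10*h*o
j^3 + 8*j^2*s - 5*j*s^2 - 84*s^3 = (j - 3*s)*(j + 4*s)*(j + 7*s)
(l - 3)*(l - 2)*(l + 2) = l^3 - 3*l^2 - 4*l + 12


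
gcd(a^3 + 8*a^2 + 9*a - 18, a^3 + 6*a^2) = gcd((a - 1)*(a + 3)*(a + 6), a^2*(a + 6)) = a + 6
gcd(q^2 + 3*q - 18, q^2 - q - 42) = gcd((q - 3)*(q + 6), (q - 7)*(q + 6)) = q + 6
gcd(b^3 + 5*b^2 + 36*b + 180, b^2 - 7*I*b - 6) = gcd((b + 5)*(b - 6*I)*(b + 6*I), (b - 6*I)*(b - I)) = b - 6*I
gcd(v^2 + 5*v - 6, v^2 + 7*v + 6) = v + 6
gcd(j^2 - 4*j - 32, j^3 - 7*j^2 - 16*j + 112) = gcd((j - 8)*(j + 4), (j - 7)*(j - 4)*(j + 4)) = j + 4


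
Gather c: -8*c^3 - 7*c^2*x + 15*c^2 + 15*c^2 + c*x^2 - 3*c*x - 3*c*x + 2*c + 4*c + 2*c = -8*c^3 + c^2*(30 - 7*x) + c*(x^2 - 6*x + 8)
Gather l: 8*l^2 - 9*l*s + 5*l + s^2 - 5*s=8*l^2 + l*(5 - 9*s) + s^2 - 5*s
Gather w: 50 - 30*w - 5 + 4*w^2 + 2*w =4*w^2 - 28*w + 45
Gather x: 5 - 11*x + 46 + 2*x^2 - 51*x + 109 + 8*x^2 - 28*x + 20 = 10*x^2 - 90*x + 180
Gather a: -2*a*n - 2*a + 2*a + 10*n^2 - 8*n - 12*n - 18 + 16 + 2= -2*a*n + 10*n^2 - 20*n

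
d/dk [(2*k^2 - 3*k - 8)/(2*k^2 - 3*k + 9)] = 17*(4*k - 3)/(2*k^2 - 3*k + 9)^2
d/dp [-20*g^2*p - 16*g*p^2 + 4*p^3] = -20*g^2 - 32*g*p + 12*p^2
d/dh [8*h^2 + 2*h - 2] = 16*h + 2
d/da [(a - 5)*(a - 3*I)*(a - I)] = 3*a^2 + a*(-10 - 8*I) - 3 + 20*I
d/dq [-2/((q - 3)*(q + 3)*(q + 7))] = 2*(3*q^2 + 14*q - 9)/(q^6 + 14*q^5 + 31*q^4 - 252*q^3 - 801*q^2 + 1134*q + 3969)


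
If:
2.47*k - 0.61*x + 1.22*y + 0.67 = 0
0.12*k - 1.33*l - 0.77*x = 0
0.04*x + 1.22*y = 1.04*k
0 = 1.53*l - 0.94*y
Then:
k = -0.17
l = -0.09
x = 0.13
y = -0.15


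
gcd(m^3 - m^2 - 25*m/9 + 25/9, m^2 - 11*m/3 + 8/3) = m - 1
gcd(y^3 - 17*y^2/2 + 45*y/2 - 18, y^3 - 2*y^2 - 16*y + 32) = y - 4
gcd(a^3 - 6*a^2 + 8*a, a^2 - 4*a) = a^2 - 4*a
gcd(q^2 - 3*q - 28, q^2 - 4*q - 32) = q + 4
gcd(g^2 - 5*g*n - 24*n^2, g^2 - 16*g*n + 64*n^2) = g - 8*n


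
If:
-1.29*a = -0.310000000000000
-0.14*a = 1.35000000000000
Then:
No Solution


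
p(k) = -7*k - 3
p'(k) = -7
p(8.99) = -65.93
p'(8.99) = -7.00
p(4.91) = -37.37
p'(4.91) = -7.00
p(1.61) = -14.27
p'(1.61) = -7.00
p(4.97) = -37.79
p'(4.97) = -7.00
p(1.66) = -14.62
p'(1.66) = -7.00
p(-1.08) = 4.56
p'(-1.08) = -7.00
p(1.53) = -13.71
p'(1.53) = -7.00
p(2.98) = -23.86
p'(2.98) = -7.00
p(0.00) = -3.00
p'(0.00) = -7.00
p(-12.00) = 81.00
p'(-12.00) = -7.00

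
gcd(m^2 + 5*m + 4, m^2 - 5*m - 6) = m + 1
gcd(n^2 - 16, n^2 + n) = 1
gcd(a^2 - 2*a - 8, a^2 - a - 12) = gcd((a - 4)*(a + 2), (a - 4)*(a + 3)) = a - 4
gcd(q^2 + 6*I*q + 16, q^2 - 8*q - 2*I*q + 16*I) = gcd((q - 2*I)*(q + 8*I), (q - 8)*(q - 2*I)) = q - 2*I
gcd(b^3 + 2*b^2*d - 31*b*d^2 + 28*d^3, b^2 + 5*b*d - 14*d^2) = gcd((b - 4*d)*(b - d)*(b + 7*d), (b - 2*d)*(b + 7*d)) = b + 7*d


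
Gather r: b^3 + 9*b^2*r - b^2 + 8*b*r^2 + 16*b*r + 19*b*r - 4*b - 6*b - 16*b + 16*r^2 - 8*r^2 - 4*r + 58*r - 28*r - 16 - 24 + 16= b^3 - b^2 - 26*b + r^2*(8*b + 8) + r*(9*b^2 + 35*b + 26) - 24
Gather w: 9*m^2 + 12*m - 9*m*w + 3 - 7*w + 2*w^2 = 9*m^2 + 12*m + 2*w^2 + w*(-9*m - 7) + 3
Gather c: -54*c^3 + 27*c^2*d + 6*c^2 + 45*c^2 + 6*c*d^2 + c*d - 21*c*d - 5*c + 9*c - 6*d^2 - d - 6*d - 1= -54*c^3 + c^2*(27*d + 51) + c*(6*d^2 - 20*d + 4) - 6*d^2 - 7*d - 1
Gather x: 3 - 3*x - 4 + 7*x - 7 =4*x - 8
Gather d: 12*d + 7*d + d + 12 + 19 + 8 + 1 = 20*d + 40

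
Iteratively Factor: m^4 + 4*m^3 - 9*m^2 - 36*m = (m + 4)*(m^3 - 9*m) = m*(m + 4)*(m^2 - 9) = m*(m - 3)*(m + 4)*(m + 3)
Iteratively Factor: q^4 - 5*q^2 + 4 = (q - 1)*(q^3 + q^2 - 4*q - 4) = (q - 1)*(q + 2)*(q^2 - q - 2) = (q - 1)*(q + 1)*(q + 2)*(q - 2)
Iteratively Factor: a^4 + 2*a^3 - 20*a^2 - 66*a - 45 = (a - 5)*(a^3 + 7*a^2 + 15*a + 9) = (a - 5)*(a + 1)*(a^2 + 6*a + 9) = (a - 5)*(a + 1)*(a + 3)*(a + 3)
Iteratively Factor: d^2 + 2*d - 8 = (d - 2)*(d + 4)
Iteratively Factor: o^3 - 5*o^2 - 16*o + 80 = (o - 4)*(o^2 - o - 20) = (o - 5)*(o - 4)*(o + 4)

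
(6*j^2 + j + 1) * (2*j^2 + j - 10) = 12*j^4 + 8*j^3 - 57*j^2 - 9*j - 10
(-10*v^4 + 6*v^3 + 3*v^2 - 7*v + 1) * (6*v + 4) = -60*v^5 - 4*v^4 + 42*v^3 - 30*v^2 - 22*v + 4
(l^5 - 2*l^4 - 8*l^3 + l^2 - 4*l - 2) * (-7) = -7*l^5 + 14*l^4 + 56*l^3 - 7*l^2 + 28*l + 14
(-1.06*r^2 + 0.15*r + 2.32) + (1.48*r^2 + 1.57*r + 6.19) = 0.42*r^2 + 1.72*r + 8.51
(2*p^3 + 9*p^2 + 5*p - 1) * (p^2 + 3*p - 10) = 2*p^5 + 15*p^4 + 12*p^3 - 76*p^2 - 53*p + 10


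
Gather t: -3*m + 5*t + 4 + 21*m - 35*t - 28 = 18*m - 30*t - 24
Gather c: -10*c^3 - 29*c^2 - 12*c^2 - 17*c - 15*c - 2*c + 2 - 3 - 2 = -10*c^3 - 41*c^2 - 34*c - 3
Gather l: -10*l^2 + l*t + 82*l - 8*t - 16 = -10*l^2 + l*(t + 82) - 8*t - 16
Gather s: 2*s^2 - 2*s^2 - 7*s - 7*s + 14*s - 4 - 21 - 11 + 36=0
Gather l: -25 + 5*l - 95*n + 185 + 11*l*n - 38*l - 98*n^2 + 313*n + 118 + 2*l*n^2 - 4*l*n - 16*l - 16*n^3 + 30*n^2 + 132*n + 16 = l*(2*n^2 + 7*n - 49) - 16*n^3 - 68*n^2 + 350*n + 294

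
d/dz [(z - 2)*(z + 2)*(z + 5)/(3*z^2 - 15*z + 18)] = (z^2 - 6*z - 31)/(3*(z^2 - 6*z + 9))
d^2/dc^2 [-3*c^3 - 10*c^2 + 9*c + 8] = -18*c - 20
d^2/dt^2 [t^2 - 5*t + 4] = 2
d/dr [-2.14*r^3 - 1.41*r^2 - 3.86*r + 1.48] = -6.42*r^2 - 2.82*r - 3.86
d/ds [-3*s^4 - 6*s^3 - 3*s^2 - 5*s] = -12*s^3 - 18*s^2 - 6*s - 5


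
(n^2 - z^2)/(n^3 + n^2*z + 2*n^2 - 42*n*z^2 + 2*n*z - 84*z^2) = (n^2 - z^2)/(n^3 + n^2*z + 2*n^2 - 42*n*z^2 + 2*n*z - 84*z^2)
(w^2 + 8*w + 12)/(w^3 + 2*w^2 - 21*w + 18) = (w + 2)/(w^2 - 4*w + 3)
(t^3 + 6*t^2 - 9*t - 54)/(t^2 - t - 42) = (t^2 - 9)/(t - 7)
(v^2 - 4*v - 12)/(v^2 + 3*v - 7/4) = 4*(v^2 - 4*v - 12)/(4*v^2 + 12*v - 7)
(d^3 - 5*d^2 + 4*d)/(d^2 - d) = d - 4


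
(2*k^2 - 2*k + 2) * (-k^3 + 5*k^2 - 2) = -2*k^5 + 12*k^4 - 12*k^3 + 6*k^2 + 4*k - 4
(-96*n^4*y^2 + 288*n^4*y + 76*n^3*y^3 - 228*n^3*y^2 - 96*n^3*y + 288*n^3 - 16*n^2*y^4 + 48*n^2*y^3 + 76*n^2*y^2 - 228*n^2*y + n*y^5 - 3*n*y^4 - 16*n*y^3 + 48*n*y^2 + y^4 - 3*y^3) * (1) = -96*n^4*y^2 + 288*n^4*y + 76*n^3*y^3 - 228*n^3*y^2 - 96*n^3*y + 288*n^3 - 16*n^2*y^4 + 48*n^2*y^3 + 76*n^2*y^2 - 228*n^2*y + n*y^5 - 3*n*y^4 - 16*n*y^3 + 48*n*y^2 + y^4 - 3*y^3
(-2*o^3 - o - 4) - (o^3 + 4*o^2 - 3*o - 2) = -3*o^3 - 4*o^2 + 2*o - 2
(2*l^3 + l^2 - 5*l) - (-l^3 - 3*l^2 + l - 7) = 3*l^3 + 4*l^2 - 6*l + 7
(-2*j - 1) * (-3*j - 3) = 6*j^2 + 9*j + 3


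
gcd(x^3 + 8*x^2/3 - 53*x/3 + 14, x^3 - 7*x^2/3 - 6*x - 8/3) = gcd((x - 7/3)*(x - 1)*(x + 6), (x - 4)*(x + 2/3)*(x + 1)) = 1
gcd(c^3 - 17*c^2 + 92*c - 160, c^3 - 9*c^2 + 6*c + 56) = c - 4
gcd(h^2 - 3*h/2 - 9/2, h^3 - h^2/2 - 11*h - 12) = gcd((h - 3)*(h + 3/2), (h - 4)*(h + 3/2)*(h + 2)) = h + 3/2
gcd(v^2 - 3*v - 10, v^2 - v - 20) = v - 5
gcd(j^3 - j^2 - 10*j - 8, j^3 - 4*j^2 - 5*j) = j + 1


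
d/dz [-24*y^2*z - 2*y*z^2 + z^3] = -24*y^2 - 4*y*z + 3*z^2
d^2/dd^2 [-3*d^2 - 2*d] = -6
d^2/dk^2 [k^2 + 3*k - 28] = 2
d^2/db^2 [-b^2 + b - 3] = -2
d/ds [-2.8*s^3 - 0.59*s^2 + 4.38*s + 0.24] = -8.4*s^2 - 1.18*s + 4.38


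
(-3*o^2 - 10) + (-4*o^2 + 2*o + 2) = -7*o^2 + 2*o - 8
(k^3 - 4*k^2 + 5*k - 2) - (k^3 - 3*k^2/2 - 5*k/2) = -5*k^2/2 + 15*k/2 - 2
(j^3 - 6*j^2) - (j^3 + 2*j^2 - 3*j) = -8*j^2 + 3*j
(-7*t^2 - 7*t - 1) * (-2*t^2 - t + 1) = 14*t^4 + 21*t^3 + 2*t^2 - 6*t - 1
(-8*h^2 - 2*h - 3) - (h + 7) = -8*h^2 - 3*h - 10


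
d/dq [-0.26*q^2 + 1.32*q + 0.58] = 1.32 - 0.52*q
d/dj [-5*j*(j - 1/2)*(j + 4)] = -15*j^2 - 35*j + 10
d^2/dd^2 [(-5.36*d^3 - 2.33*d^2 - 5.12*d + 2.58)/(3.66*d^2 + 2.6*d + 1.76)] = (-1.13686837721616e-13*d^5 + 1.13686837721616e-13*d^4 - 96.239632*d^3 + 150.253296*d^2 + 245.574816*d + 34.066368)/(49.027896*d^6 + 104.48568*d^5 + 144.953568*d^4 + 118.06496*d^3 + 69.704448*d^2 + 24.16128*d + 5.451776)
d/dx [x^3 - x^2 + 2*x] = 3*x^2 - 2*x + 2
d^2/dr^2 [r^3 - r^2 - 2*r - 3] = 6*r - 2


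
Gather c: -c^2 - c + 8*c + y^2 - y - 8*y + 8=-c^2 + 7*c + y^2 - 9*y + 8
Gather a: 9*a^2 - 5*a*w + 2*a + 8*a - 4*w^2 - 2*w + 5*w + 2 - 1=9*a^2 + a*(10 - 5*w) - 4*w^2 + 3*w + 1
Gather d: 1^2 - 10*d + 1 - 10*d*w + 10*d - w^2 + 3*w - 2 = -10*d*w - w^2 + 3*w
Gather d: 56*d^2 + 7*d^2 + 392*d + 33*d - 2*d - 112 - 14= 63*d^2 + 423*d - 126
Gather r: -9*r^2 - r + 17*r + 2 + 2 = -9*r^2 + 16*r + 4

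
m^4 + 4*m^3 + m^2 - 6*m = m*(m - 1)*(m + 2)*(m + 3)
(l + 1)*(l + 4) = l^2 + 5*l + 4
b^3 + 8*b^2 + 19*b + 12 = (b + 1)*(b + 3)*(b + 4)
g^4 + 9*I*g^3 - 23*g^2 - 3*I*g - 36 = (g - I)*(g + 3*I)^2*(g + 4*I)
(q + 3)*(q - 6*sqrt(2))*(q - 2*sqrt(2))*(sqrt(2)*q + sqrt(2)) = sqrt(2)*q^4 - 16*q^3 + 4*sqrt(2)*q^3 - 64*q^2 + 27*sqrt(2)*q^2 - 48*q + 96*sqrt(2)*q + 72*sqrt(2)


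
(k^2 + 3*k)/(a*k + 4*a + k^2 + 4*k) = k*(k + 3)/(a*k + 4*a + k^2 + 4*k)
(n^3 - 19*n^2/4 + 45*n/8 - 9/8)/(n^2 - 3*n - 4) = (-8*n^3 + 38*n^2 - 45*n + 9)/(8*(-n^2 + 3*n + 4))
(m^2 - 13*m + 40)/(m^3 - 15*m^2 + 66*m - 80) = 1/(m - 2)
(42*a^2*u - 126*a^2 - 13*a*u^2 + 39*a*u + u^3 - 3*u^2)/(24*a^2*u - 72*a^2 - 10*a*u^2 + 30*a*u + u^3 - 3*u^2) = (-7*a + u)/(-4*a + u)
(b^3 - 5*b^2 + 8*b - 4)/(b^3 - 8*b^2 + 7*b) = (b^2 - 4*b + 4)/(b*(b - 7))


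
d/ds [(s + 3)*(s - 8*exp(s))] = s - (s + 3)*(8*exp(s) - 1) - 8*exp(s)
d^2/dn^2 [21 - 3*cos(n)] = 3*cos(n)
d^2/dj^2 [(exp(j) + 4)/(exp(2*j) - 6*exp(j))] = (exp(3*j) + 22*exp(2*j) - 72*exp(j) + 144)*exp(-j)/(exp(3*j) - 18*exp(2*j) + 108*exp(j) - 216)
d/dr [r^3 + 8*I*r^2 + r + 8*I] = 3*r^2 + 16*I*r + 1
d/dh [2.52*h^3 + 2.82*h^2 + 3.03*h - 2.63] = 7.56*h^2 + 5.64*h + 3.03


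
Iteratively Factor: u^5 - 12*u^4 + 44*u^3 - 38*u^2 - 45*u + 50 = (u - 5)*(u^4 - 7*u^3 + 9*u^2 + 7*u - 10) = (u - 5)*(u + 1)*(u^3 - 8*u^2 + 17*u - 10) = (u - 5)*(u - 2)*(u + 1)*(u^2 - 6*u + 5) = (u - 5)*(u - 2)*(u - 1)*(u + 1)*(u - 5)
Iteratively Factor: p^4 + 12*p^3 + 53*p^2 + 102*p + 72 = (p + 3)*(p^3 + 9*p^2 + 26*p + 24) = (p + 3)^2*(p^2 + 6*p + 8) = (p + 3)^2*(p + 4)*(p + 2)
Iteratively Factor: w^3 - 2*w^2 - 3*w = (w - 3)*(w^2 + w) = (w - 3)*(w + 1)*(w)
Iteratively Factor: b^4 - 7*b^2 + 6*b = (b + 3)*(b^3 - 3*b^2 + 2*b) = b*(b + 3)*(b^2 - 3*b + 2) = b*(b - 1)*(b + 3)*(b - 2)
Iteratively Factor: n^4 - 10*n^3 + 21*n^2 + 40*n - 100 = (n - 2)*(n^3 - 8*n^2 + 5*n + 50) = (n - 5)*(n - 2)*(n^2 - 3*n - 10) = (n - 5)^2*(n - 2)*(n + 2)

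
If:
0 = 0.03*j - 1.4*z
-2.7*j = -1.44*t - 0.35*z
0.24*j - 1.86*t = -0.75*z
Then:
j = 0.00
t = 0.00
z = 0.00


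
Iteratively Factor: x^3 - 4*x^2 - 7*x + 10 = (x - 5)*(x^2 + x - 2) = (x - 5)*(x + 2)*(x - 1)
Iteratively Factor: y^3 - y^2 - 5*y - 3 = (y + 1)*(y^2 - 2*y - 3) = (y + 1)^2*(y - 3)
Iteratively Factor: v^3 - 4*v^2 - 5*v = (v + 1)*(v^2 - 5*v) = v*(v + 1)*(v - 5)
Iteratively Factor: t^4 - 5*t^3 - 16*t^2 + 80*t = (t)*(t^3 - 5*t^2 - 16*t + 80) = t*(t - 4)*(t^2 - t - 20) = t*(t - 4)*(t + 4)*(t - 5)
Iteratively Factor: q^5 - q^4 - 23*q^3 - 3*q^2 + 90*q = (q + 3)*(q^4 - 4*q^3 - 11*q^2 + 30*q) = (q + 3)^2*(q^3 - 7*q^2 + 10*q) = q*(q + 3)^2*(q^2 - 7*q + 10) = q*(q - 2)*(q + 3)^2*(q - 5)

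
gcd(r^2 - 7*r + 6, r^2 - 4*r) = 1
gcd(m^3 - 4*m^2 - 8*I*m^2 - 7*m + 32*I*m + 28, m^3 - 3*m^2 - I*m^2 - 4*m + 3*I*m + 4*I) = m^2 + m*(-4 - I) + 4*I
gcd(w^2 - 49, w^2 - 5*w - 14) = w - 7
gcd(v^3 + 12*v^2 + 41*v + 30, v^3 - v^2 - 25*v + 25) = v + 5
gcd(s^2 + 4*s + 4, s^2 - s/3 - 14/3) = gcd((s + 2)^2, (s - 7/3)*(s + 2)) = s + 2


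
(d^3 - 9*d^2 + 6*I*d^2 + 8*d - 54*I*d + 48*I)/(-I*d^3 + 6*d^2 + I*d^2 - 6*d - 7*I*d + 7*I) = (I*d^2 + d*(-6 - 8*I) + 48)/(d^2 + 6*I*d + 7)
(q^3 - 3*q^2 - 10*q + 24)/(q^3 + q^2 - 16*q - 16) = (q^2 + q - 6)/(q^2 + 5*q + 4)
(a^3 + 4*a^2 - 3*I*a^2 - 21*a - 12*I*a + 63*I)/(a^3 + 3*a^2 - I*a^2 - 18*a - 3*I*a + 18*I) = (a^2 + a*(7 - 3*I) - 21*I)/(a^2 + a*(6 - I) - 6*I)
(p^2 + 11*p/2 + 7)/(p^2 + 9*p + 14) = (p + 7/2)/(p + 7)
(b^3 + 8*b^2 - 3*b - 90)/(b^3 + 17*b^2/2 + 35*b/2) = 2*(b^2 + 3*b - 18)/(b*(2*b + 7))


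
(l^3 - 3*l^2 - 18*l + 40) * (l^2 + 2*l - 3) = l^5 - l^4 - 27*l^3 + 13*l^2 + 134*l - 120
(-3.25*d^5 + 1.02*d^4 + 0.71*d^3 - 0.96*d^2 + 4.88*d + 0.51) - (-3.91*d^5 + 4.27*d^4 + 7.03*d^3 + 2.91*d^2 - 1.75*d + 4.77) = 0.66*d^5 - 3.25*d^4 - 6.32*d^3 - 3.87*d^2 + 6.63*d - 4.26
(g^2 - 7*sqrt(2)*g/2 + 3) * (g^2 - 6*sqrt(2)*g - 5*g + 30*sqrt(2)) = g^4 - 19*sqrt(2)*g^3/2 - 5*g^3 + 45*g^2 + 95*sqrt(2)*g^2/2 - 225*g - 18*sqrt(2)*g + 90*sqrt(2)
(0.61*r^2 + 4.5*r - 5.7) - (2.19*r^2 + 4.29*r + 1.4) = -1.58*r^2 + 0.21*r - 7.1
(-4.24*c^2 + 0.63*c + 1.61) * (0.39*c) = -1.6536*c^3 + 0.2457*c^2 + 0.6279*c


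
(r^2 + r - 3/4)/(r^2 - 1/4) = (2*r + 3)/(2*r + 1)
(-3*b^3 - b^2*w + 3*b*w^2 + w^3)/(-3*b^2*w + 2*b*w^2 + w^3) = (b + w)/w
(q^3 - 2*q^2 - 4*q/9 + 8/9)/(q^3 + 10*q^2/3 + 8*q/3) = (9*q^3 - 18*q^2 - 4*q + 8)/(3*q*(3*q^2 + 10*q + 8))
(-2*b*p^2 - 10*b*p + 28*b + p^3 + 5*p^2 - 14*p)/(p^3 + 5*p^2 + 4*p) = (-2*b*p^2 - 10*b*p + 28*b + p^3 + 5*p^2 - 14*p)/(p*(p^2 + 5*p + 4))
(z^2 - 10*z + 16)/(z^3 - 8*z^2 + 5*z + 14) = (z - 8)/(z^2 - 6*z - 7)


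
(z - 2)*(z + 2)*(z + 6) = z^3 + 6*z^2 - 4*z - 24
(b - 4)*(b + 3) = b^2 - b - 12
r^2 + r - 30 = (r - 5)*(r + 6)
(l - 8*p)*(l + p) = l^2 - 7*l*p - 8*p^2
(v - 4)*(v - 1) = v^2 - 5*v + 4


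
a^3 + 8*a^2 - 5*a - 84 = (a - 3)*(a + 4)*(a + 7)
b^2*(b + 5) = b^3 + 5*b^2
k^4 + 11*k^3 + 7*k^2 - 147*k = k*(k - 3)*(k + 7)^2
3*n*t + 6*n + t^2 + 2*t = (3*n + t)*(t + 2)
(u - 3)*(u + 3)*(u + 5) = u^3 + 5*u^2 - 9*u - 45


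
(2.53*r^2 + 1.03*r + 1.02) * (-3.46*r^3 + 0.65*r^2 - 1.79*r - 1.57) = -8.7538*r^5 - 1.9193*r^4 - 7.3884*r^3 - 5.1528*r^2 - 3.4429*r - 1.6014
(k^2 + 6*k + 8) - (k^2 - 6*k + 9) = 12*k - 1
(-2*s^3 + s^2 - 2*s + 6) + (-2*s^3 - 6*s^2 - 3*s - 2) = -4*s^3 - 5*s^2 - 5*s + 4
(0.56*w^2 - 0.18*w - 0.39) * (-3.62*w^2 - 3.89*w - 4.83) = -2.0272*w^4 - 1.5268*w^3 - 0.5928*w^2 + 2.3865*w + 1.8837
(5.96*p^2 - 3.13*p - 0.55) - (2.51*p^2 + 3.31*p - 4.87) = 3.45*p^2 - 6.44*p + 4.32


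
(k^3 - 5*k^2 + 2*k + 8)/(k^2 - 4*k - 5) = (k^2 - 6*k + 8)/(k - 5)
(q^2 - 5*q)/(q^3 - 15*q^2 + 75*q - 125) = q/(q^2 - 10*q + 25)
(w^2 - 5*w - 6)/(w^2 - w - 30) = (w + 1)/(w + 5)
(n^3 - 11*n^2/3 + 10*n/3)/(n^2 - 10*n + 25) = n*(3*n^2 - 11*n + 10)/(3*(n^2 - 10*n + 25))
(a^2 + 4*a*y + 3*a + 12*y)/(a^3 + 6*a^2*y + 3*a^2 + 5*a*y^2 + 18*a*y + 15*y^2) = (a + 4*y)/(a^2 + 6*a*y + 5*y^2)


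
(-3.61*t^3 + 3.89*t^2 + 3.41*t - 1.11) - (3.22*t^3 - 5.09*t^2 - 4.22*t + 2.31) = -6.83*t^3 + 8.98*t^2 + 7.63*t - 3.42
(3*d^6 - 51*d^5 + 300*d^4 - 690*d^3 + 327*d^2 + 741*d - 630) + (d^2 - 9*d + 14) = 3*d^6 - 51*d^5 + 300*d^4 - 690*d^3 + 328*d^2 + 732*d - 616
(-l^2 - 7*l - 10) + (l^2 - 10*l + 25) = 15 - 17*l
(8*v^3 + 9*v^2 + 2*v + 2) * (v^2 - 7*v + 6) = 8*v^5 - 47*v^4 - 13*v^3 + 42*v^2 - 2*v + 12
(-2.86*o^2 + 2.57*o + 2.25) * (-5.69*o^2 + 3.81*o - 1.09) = 16.2734*o^4 - 25.5199*o^3 + 0.106599999999998*o^2 + 5.7712*o - 2.4525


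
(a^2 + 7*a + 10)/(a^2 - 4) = (a + 5)/(a - 2)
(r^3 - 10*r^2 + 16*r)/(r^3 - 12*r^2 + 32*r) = (r - 2)/(r - 4)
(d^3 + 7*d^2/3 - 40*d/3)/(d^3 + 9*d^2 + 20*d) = (d - 8/3)/(d + 4)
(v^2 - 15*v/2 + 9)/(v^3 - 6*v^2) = (v - 3/2)/v^2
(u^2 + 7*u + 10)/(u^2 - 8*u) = (u^2 + 7*u + 10)/(u*(u - 8))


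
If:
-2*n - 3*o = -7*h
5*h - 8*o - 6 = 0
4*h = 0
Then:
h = 0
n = 9/8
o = -3/4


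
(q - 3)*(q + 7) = q^2 + 4*q - 21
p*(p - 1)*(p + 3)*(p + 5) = p^4 + 7*p^3 + 7*p^2 - 15*p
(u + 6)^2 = u^2 + 12*u + 36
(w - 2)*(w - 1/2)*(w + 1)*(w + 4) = w^4 + 5*w^3/2 - 15*w^2/2 - 5*w + 4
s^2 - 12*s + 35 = (s - 7)*(s - 5)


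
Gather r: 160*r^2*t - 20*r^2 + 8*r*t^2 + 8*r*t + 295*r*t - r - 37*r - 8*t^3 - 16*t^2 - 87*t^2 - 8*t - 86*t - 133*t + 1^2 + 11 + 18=r^2*(160*t - 20) + r*(8*t^2 + 303*t - 38) - 8*t^3 - 103*t^2 - 227*t + 30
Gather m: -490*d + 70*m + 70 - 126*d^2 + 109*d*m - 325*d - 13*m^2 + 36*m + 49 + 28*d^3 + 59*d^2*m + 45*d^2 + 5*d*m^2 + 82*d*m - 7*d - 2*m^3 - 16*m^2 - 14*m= 28*d^3 - 81*d^2 - 822*d - 2*m^3 + m^2*(5*d - 29) + m*(59*d^2 + 191*d + 92) + 119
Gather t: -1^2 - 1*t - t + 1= -2*t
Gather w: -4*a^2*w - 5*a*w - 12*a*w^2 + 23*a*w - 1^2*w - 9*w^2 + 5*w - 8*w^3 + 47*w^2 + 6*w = -8*w^3 + w^2*(38 - 12*a) + w*(-4*a^2 + 18*a + 10)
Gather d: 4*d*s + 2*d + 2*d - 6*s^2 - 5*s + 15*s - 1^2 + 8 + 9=d*(4*s + 4) - 6*s^2 + 10*s + 16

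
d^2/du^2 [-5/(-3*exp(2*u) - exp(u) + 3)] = 5*(2*(6*exp(u) + 1)^2*exp(u) - (12*exp(u) + 1)*(3*exp(2*u) + exp(u) - 3))*exp(u)/(3*exp(2*u) + exp(u) - 3)^3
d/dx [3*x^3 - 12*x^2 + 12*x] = 9*x^2 - 24*x + 12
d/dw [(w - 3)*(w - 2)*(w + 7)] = 3*w^2 + 4*w - 29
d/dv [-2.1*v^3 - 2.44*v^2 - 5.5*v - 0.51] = -6.3*v^2 - 4.88*v - 5.5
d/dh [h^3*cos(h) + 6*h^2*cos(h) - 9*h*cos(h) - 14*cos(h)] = -h^3*sin(h) - 6*h^2*sin(h) + 3*h^2*cos(h) + 9*h*sin(h) + 12*h*cos(h) + 14*sin(h) - 9*cos(h)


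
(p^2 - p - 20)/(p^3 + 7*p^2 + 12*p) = (p - 5)/(p*(p + 3))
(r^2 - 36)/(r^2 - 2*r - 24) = (r + 6)/(r + 4)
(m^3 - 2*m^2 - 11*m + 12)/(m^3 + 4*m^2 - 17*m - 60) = (m - 1)/(m + 5)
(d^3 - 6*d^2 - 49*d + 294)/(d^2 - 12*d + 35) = (d^2 + d - 42)/(d - 5)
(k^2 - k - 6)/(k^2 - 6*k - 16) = (k - 3)/(k - 8)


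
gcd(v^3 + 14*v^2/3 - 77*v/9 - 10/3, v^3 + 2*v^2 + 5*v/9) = v + 1/3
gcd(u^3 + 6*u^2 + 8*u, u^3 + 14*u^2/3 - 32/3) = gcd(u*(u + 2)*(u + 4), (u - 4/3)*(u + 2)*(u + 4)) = u^2 + 6*u + 8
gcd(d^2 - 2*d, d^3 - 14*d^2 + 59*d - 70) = d - 2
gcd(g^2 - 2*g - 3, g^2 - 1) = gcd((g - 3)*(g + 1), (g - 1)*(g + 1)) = g + 1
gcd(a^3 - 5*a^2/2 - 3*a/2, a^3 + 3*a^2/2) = a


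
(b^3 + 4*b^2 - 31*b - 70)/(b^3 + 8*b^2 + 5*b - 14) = (b - 5)/(b - 1)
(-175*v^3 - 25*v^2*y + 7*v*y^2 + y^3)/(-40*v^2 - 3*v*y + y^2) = (-35*v^2 + 2*v*y + y^2)/(-8*v + y)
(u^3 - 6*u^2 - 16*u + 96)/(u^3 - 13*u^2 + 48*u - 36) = (u^2 - 16)/(u^2 - 7*u + 6)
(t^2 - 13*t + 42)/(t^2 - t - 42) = (t - 6)/(t + 6)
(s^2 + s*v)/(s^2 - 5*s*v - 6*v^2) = s/(s - 6*v)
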